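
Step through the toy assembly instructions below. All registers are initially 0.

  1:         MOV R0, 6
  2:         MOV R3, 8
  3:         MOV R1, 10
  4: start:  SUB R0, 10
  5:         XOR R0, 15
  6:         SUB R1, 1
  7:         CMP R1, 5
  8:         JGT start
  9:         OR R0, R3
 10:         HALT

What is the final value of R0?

MOV R0, 6 → R0=6
MOV R3, 8 → R3=8
MOV R1, 10 → R1=10
SUB R0, 10 → R0=6-10=-4
XOR R0, 15 → R0=(-4)^15=-13
SUB R1, 1 → R1=10-1=9
CMP R1, 5  (cmp 9,5)
JGT start: taken
SUB R0, 10 → R0=(-13)-10=-23
XOR R0, 15 → R0=(-23)^15=-26
SUB R1, 1 → R1=9-1=8
CMP R1, 5  (cmp 8,5)
JGT start: taken
SUB R0, 10 → R0=(-26)-10=-36
XOR R0, 15 → R0=(-36)^15=-45
SUB R1, 1 → R1=8-1=7
CMP R1, 5  (cmp 7,5)
JGT start: taken
SUB R0, 10 → R0=(-45)-10=-55
XOR R0, 15 → R0=(-55)^15=-58
SUB R1, 1 → R1=7-1=6
CMP R1, 5  (cmp 6,5)
JGT start: taken
SUB R0, 10 → R0=(-58)-10=-68
XOR R0, 15 → R0=(-68)^15=-77
SUB R1, 1 → R1=6-1=5
CMP R1, 5  (cmp 5,5)
JGT start: not taken
OR R0, R3 → R0=(-77)|8=-69
halt.

-69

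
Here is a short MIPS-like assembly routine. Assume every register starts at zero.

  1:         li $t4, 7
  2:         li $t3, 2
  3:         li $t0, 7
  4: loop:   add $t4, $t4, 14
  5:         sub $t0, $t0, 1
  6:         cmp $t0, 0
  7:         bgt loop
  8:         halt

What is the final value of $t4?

105

after li $t4, 7: $t4=7
after li $t3, 2: $t3=2
after li $t0, 7: $t0=7
after add $t4, $t4, 14: $t4=7+14=21
after sub $t0, $t0, 1: $t0=7-1=6
cmp $t0, 0  (cmp 6,0)
bgt loop: taken
after add $t4, $t4, 14: $t4=21+14=35
after sub $t0, $t0, 1: $t0=6-1=5
cmp $t0, 0  (cmp 5,0)
bgt loop: taken
after add $t4, $t4, 14: $t4=35+14=49
after sub $t0, $t0, 1: $t0=5-1=4
cmp $t0, 0  (cmp 4,0)
bgt loop: taken
after add $t4, $t4, 14: $t4=49+14=63
after sub $t0, $t0, 1: $t0=4-1=3
cmp $t0, 0  (cmp 3,0)
bgt loop: taken
after add $t4, $t4, 14: $t4=63+14=77
after sub $t0, $t0, 1: $t0=3-1=2
cmp $t0, 0  (cmp 2,0)
bgt loop: taken
after add $t4, $t4, 14: $t4=77+14=91
after sub $t0, $t0, 1: $t0=2-1=1
cmp $t0, 0  (cmp 1,0)
bgt loop: taken
after add $t4, $t4, 14: $t4=91+14=105
after sub $t0, $t0, 1: $t0=1-1=0
cmp $t0, 0  (cmp 0,0)
bgt loop: not taken
halt.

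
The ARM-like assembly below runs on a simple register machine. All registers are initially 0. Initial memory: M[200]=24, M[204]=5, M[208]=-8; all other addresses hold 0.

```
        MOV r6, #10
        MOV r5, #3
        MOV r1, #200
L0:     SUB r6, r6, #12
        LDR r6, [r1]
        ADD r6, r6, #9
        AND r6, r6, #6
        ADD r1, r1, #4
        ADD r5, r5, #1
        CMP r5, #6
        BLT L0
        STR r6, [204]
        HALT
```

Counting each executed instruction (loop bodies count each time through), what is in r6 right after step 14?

MOV r6, #10 → r6=10
MOV r5, #3 → r5=3
MOV r1, #200 → r1=200
SUB r6, r6, #12 → r6=10-12=-2
LDR r6, [r1] → r6=M[200]=24
ADD r6, r6, #9 → r6=24+9=33
AND r6, r6, #6 → r6=33&6=0
ADD r1, r1, #4 → r1=200+4=204
ADD r5, r5, #1 → r5=3+1=4
CMP r5, #6  (cmp 4,6)
BLT L0: taken
SUB r6, r6, #12 → r6=0-12=-12
LDR r6, [r1] → r6=M[204]=5
ADD r6, r6, #9 → r6=5+9=14
After step 14: r6 = 14.

14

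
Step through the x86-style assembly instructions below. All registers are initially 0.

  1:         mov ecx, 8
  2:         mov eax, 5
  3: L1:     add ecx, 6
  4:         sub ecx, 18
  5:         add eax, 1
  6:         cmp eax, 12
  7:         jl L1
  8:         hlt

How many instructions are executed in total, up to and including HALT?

after mov ecx, 8: ecx=8
after mov eax, 5: eax=5
after add ecx, 6: ecx=8+6=14
after sub ecx, 18: ecx=14-18=-4
after add eax, 1: eax=5+1=6
cmp eax, 12  (cmp 6,12)
jl L1: taken
after add ecx, 6: ecx=(-4)+6=2
after sub ecx, 18: ecx=2-18=-16
after add eax, 1: eax=6+1=7
cmp eax, 12  (cmp 7,12)
jl L1: taken
after add ecx, 6: ecx=(-16)+6=-10
after sub ecx, 18: ecx=(-10)-18=-28
after add eax, 1: eax=7+1=8
cmp eax, 12  (cmp 8,12)
jl L1: taken
after add ecx, 6: ecx=(-28)+6=-22
after sub ecx, 18: ecx=(-22)-18=-40
after add eax, 1: eax=8+1=9
cmp eax, 12  (cmp 9,12)
jl L1: taken
after add ecx, 6: ecx=(-40)+6=-34
after sub ecx, 18: ecx=(-34)-18=-52
after add eax, 1: eax=9+1=10
cmp eax, 12  (cmp 10,12)
jl L1: taken
after add ecx, 6: ecx=(-52)+6=-46
after sub ecx, 18: ecx=(-46)-18=-64
after add eax, 1: eax=10+1=11
cmp eax, 12  (cmp 11,12)
jl L1: taken
after add ecx, 6: ecx=(-64)+6=-58
after sub ecx, 18: ecx=(-58)-18=-76
after add eax, 1: eax=11+1=12
cmp eax, 12  (cmp 12,12)
jl L1: not taken
halt.
Total executed instructions: 38.

38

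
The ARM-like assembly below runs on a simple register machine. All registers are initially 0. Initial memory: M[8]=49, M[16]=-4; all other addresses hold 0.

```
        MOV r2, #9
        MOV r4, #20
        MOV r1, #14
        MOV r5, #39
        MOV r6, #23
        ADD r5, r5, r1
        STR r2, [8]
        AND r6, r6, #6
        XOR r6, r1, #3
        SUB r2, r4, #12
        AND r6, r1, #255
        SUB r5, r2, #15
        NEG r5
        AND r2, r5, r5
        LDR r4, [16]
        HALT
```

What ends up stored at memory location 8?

after MOV r2, #9: r2=9
after MOV r4, #20: r4=20
after MOV r1, #14: r1=14
after MOV r5, #39: r5=39
after MOV r6, #23: r6=23
after ADD r5, r5, r1: r5=39+14=53
STR r2, [8] → M[8]=9
after AND r6, r6, #6: r6=23&6=6
after XOR r6, r1, #3: r6=14^3=13
after SUB r2, r4, #12: r2=20-12=8
after AND r6, r1, #255: r6=14&255=14
after SUB r5, r2, #15: r5=8-15=-7
after NEG r5: r5=-(-7)=7
after AND r2, r5, r5: r2=7&7=7
after LDR r4, [16]: r4=M[16]=-4
halt.

9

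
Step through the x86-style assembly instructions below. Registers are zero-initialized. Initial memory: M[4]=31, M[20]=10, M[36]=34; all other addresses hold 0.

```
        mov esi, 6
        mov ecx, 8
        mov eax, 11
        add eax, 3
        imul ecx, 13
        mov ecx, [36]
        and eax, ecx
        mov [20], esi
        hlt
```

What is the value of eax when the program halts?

2

mov esi, 6 → esi=6
mov ecx, 8 → ecx=8
mov eax, 11 → eax=11
add eax, 3 → eax=11+3=14
imul ecx, 13 → ecx=8*13=104
mov ecx, [36] → ecx=M[36]=34
and eax, ecx → eax=14&34=2
mov [20], esi → M[20]=6
halt.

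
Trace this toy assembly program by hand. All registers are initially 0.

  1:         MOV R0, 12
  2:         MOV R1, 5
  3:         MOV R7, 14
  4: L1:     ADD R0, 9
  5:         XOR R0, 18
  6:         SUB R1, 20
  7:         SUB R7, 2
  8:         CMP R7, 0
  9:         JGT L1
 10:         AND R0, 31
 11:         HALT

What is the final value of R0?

29

after MOV R0, 12: R0=12
after MOV R1, 5: R1=5
after MOV R7, 14: R7=14
after ADD R0, 9: R0=12+9=21
after XOR R0, 18: R0=21^18=7
after SUB R1, 20: R1=5-20=-15
after SUB R7, 2: R7=14-2=12
CMP R7, 0  (cmp 12,0)
JGT L1: taken
after ADD R0, 9: R0=7+9=16
after XOR R0, 18: R0=16^18=2
after SUB R1, 20: R1=(-15)-20=-35
after SUB R7, 2: R7=12-2=10
CMP R7, 0  (cmp 10,0)
JGT L1: taken
after ADD R0, 9: R0=2+9=11
after XOR R0, 18: R0=11^18=25
after SUB R1, 20: R1=(-35)-20=-55
after SUB R7, 2: R7=10-2=8
CMP R7, 0  (cmp 8,0)
JGT L1: taken
after ADD R0, 9: R0=25+9=34
after XOR R0, 18: R0=34^18=48
after SUB R1, 20: R1=(-55)-20=-75
after SUB R7, 2: R7=8-2=6
CMP R7, 0  (cmp 6,0)
JGT L1: taken
after ADD R0, 9: R0=48+9=57
after XOR R0, 18: R0=57^18=43
after SUB R1, 20: R1=(-75)-20=-95
after SUB R7, 2: R7=6-2=4
CMP R7, 0  (cmp 4,0)
JGT L1: taken
after ADD R0, 9: R0=43+9=52
after XOR R0, 18: R0=52^18=38
after SUB R1, 20: R1=(-95)-20=-115
after SUB R7, 2: R7=4-2=2
CMP R7, 0  (cmp 2,0)
JGT L1: taken
after ADD R0, 9: R0=38+9=47
after XOR R0, 18: R0=47^18=61
after SUB R1, 20: R1=(-115)-20=-135
after SUB R7, 2: R7=2-2=0
CMP R7, 0  (cmp 0,0)
JGT L1: not taken
after AND R0, 31: R0=61&31=29
halt.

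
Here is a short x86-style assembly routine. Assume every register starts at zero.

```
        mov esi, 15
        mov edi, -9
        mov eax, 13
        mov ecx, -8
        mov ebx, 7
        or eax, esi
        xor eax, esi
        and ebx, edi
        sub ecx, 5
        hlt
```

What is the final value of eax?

0

after mov esi, 15: esi=15
after mov edi, -9: edi=-9
after mov eax, 13: eax=13
after mov ecx, -8: ecx=-8
after mov ebx, 7: ebx=7
after or eax, esi: eax=13|15=15
after xor eax, esi: eax=15^15=0
after and ebx, edi: ebx=7&(-9)=7
after sub ecx, 5: ecx=(-8)-5=-13
halt.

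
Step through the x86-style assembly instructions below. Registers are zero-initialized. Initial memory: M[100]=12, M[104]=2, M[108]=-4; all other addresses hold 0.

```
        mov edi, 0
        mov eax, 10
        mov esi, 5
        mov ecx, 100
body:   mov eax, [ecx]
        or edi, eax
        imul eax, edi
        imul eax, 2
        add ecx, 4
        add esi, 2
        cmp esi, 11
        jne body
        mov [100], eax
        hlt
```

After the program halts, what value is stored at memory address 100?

16

edi=0
eax=10
esi=5
ecx=100
eax=M[100]=12
edi=0|12=12
eax=12*12=144
eax=144*2=288
ecx=100+4=104
esi=5+2=7
cmp esi, 11  (cmp 7,11)
jne body: taken
eax=M[104]=2
edi=12|2=14
eax=2*14=28
eax=28*2=56
ecx=104+4=108
esi=7+2=9
cmp esi, 11  (cmp 9,11)
jne body: taken
eax=M[108]=-4
edi=14|(-4)=-2
eax=(-4)*(-2)=8
eax=8*2=16
ecx=108+4=112
esi=9+2=11
cmp esi, 11  (cmp 11,11)
jne body: not taken
mov [100], eax → M[100]=16
halt.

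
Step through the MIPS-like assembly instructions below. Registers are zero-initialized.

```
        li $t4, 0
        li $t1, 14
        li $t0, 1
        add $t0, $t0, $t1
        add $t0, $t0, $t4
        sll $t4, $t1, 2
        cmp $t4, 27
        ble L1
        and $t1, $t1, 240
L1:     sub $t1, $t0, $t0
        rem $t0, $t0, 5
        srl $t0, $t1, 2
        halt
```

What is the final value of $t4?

56

after li $t4, 0: $t4=0
after li $t1, 14: $t1=14
after li $t0, 1: $t0=1
after add $t0, $t0, $t1: $t0=1+14=15
after add $t0, $t0, $t4: $t0=15+0=15
after sll $t4, $t1, 2: $t4=14<<2=56
cmp $t4, 27  (cmp 56,27)
ble L1: not taken
after and $t1, $t1, 240: $t1=14&240=0
after sub $t1, $t0, $t0: $t1=15-15=0
after rem $t0, $t0, 5: $t0=15%5=0
after srl $t0, $t1, 2: $t0=0>>2=0
halt.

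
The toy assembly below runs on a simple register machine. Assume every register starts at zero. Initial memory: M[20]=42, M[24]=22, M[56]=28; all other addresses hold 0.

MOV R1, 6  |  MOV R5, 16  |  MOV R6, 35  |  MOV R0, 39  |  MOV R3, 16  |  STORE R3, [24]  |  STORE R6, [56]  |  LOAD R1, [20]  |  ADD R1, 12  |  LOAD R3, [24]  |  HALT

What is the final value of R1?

54

after MOV R1, 6: R1=6
after MOV R5, 16: R5=16
after MOV R6, 35: R6=35
after MOV R0, 39: R0=39
after MOV R3, 16: R3=16
STORE R3, [24] → M[24]=16
STORE R6, [56] → M[56]=35
after LOAD R1, [20]: R1=M[20]=42
after ADD R1, 12: R1=42+12=54
after LOAD R3, [24]: R3=M[24]=16
halt.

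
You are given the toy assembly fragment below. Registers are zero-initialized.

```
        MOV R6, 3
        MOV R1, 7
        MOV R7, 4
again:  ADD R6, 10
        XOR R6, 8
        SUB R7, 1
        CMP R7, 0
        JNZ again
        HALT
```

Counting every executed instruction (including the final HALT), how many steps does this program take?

24

after MOV R6, 3: R6=3
after MOV R1, 7: R1=7
after MOV R7, 4: R7=4
after ADD R6, 10: R6=3+10=13
after XOR R6, 8: R6=13^8=5
after SUB R7, 1: R7=4-1=3
CMP R7, 0  (cmp 3,0)
JNZ again: taken
after ADD R6, 10: R6=5+10=15
after XOR R6, 8: R6=15^8=7
after SUB R7, 1: R7=3-1=2
CMP R7, 0  (cmp 2,0)
JNZ again: taken
after ADD R6, 10: R6=7+10=17
after XOR R6, 8: R6=17^8=25
after SUB R7, 1: R7=2-1=1
CMP R7, 0  (cmp 1,0)
JNZ again: taken
after ADD R6, 10: R6=25+10=35
after XOR R6, 8: R6=35^8=43
after SUB R7, 1: R7=1-1=0
CMP R7, 0  (cmp 0,0)
JNZ again: not taken
halt.
Total executed instructions: 24.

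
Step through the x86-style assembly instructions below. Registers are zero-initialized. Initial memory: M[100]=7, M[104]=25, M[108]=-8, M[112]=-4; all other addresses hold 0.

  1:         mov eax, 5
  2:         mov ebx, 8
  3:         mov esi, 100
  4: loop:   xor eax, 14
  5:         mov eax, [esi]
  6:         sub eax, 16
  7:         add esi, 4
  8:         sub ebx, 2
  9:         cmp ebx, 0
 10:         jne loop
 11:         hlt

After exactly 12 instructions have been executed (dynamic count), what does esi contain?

104

eax=5
ebx=8
esi=100
eax=5^14=11
eax=M[100]=7
eax=7-16=-9
esi=100+4=104
ebx=8-2=6
cmp ebx, 0  (cmp 6,0)
jne loop: taken
eax=(-9)^14=-7
eax=M[104]=25
After step 12: esi = 104.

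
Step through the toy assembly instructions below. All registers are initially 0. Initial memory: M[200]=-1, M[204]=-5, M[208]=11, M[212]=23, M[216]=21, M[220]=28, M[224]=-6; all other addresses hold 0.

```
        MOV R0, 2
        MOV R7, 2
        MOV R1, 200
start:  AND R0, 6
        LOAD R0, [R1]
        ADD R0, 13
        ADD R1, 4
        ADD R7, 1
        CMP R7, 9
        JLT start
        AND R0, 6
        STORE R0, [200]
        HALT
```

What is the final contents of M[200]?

6

R0=2
R7=2
R1=200
R0=2&6=2
R0=M[200]=-1
R0=(-1)+13=12
R1=200+4=204
R7=2+1=3
CMP R7, 9  (cmp 3,9)
JLT start: taken
R0=12&6=4
R0=M[204]=-5
R0=(-5)+13=8
R1=204+4=208
R7=3+1=4
CMP R7, 9  (cmp 4,9)
JLT start: taken
R0=8&6=0
R0=M[208]=11
R0=11+13=24
R1=208+4=212
R7=4+1=5
CMP R7, 9  (cmp 5,9)
JLT start: taken
R0=24&6=0
R0=M[212]=23
R0=23+13=36
R1=212+4=216
R7=5+1=6
CMP R7, 9  (cmp 6,9)
JLT start: taken
R0=36&6=4
R0=M[216]=21
R0=21+13=34
R1=216+4=220
R7=6+1=7
CMP R7, 9  (cmp 7,9)
JLT start: taken
R0=34&6=2
R0=M[220]=28
R0=28+13=41
R1=220+4=224
R7=7+1=8
CMP R7, 9  (cmp 8,9)
JLT start: taken
R0=41&6=0
R0=M[224]=-6
R0=(-6)+13=7
R1=224+4=228
R7=8+1=9
CMP R7, 9  (cmp 9,9)
JLT start: not taken
R0=7&6=6
STORE R0, [200] → M[200]=6
halt.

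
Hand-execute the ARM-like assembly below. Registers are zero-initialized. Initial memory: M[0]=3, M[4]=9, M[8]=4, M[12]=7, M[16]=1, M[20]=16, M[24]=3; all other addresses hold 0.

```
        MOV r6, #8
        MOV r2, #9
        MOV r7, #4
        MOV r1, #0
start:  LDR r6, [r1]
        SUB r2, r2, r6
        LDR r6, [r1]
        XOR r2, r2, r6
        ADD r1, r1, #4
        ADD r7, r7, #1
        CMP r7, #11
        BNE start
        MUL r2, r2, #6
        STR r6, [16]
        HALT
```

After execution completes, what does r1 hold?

after MOV r6, #8: r6=8
after MOV r2, #9: r2=9
after MOV r7, #4: r7=4
after MOV r1, #0: r1=0
after LDR r6, [r1]: r6=M[0]=3
after SUB r2, r2, r6: r2=9-3=6
after LDR r6, [r1]: r6=M[0]=3
after XOR r2, r2, r6: r2=6^3=5
after ADD r1, r1, #4: r1=0+4=4
after ADD r7, r7, #1: r7=4+1=5
CMP r7, #11  (cmp 5,11)
BNE start: taken
after LDR r6, [r1]: r6=M[4]=9
after SUB r2, r2, r6: r2=5-9=-4
after LDR r6, [r1]: r6=M[4]=9
after XOR r2, r2, r6: r2=(-4)^9=-11
after ADD r1, r1, #4: r1=4+4=8
after ADD r7, r7, #1: r7=5+1=6
CMP r7, #11  (cmp 6,11)
BNE start: taken
after LDR r6, [r1]: r6=M[8]=4
after SUB r2, r2, r6: r2=(-11)-4=-15
after LDR r6, [r1]: r6=M[8]=4
after XOR r2, r2, r6: r2=(-15)^4=-11
after ADD r1, r1, #4: r1=8+4=12
after ADD r7, r7, #1: r7=6+1=7
CMP r7, #11  (cmp 7,11)
BNE start: taken
after LDR r6, [r1]: r6=M[12]=7
after SUB r2, r2, r6: r2=(-11)-7=-18
after LDR r6, [r1]: r6=M[12]=7
after XOR r2, r2, r6: r2=(-18)^7=-23
after ADD r1, r1, #4: r1=12+4=16
after ADD r7, r7, #1: r7=7+1=8
CMP r7, #11  (cmp 8,11)
BNE start: taken
after LDR r6, [r1]: r6=M[16]=1
after SUB r2, r2, r6: r2=(-23)-1=-24
after LDR r6, [r1]: r6=M[16]=1
after XOR r2, r2, r6: r2=(-24)^1=-23
after ADD r1, r1, #4: r1=16+4=20
after ADD r7, r7, #1: r7=8+1=9
CMP r7, #11  (cmp 9,11)
BNE start: taken
after LDR r6, [r1]: r6=M[20]=16
after SUB r2, r2, r6: r2=(-23)-16=-39
after LDR r6, [r1]: r6=M[20]=16
after XOR r2, r2, r6: r2=(-39)^16=-55
after ADD r1, r1, #4: r1=20+4=24
after ADD r7, r7, #1: r7=9+1=10
CMP r7, #11  (cmp 10,11)
BNE start: taken
after LDR r6, [r1]: r6=M[24]=3
after SUB r2, r2, r6: r2=(-55)-3=-58
after LDR r6, [r1]: r6=M[24]=3
after XOR r2, r2, r6: r2=(-58)^3=-59
after ADD r1, r1, #4: r1=24+4=28
after ADD r7, r7, #1: r7=10+1=11
CMP r7, #11  (cmp 11,11)
BNE start: not taken
after MUL r2, r2, #6: r2=(-59)*6=-354
STR r6, [16] → M[16]=3
halt.

28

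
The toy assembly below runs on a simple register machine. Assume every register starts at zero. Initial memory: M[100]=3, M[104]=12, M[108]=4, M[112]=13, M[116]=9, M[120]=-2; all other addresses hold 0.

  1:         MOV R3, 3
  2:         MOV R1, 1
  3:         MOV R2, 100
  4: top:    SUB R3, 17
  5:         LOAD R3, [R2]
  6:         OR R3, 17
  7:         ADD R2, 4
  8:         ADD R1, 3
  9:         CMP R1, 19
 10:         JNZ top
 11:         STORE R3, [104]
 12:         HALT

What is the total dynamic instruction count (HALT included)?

47

R3=3
R1=1
R2=100
R3=3-17=-14
R3=M[100]=3
R3=3|17=19
R2=100+4=104
R1=1+3=4
CMP R1, 19  (cmp 4,19)
JNZ top: taken
R3=19-17=2
R3=M[104]=12
R3=12|17=29
R2=104+4=108
R1=4+3=7
CMP R1, 19  (cmp 7,19)
JNZ top: taken
R3=29-17=12
R3=M[108]=4
R3=4|17=21
R2=108+4=112
R1=7+3=10
CMP R1, 19  (cmp 10,19)
JNZ top: taken
R3=21-17=4
R3=M[112]=13
R3=13|17=29
R2=112+4=116
R1=10+3=13
CMP R1, 19  (cmp 13,19)
JNZ top: taken
R3=29-17=12
R3=M[116]=9
R3=9|17=25
R2=116+4=120
R1=13+3=16
CMP R1, 19  (cmp 16,19)
JNZ top: taken
R3=25-17=8
R3=M[120]=-2
R3=(-2)|17=-1
R2=120+4=124
R1=16+3=19
CMP R1, 19  (cmp 19,19)
JNZ top: not taken
STORE R3, [104] → M[104]=-1
halt.
Total executed instructions: 47.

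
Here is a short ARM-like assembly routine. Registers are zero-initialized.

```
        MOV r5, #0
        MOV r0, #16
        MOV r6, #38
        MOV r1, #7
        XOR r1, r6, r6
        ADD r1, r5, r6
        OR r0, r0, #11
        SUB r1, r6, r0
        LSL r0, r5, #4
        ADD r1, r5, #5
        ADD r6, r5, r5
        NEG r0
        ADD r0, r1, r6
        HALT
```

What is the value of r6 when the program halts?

0

MOV r5, #0 → r5=0
MOV r0, #16 → r0=16
MOV r6, #38 → r6=38
MOV r1, #7 → r1=7
XOR r1, r6, r6 → r1=38^38=0
ADD r1, r5, r6 → r1=0+38=38
OR r0, r0, #11 → r0=16|11=27
SUB r1, r6, r0 → r1=38-27=11
LSL r0, r5, #4 → r0=0<<4=0
ADD r1, r5, #5 → r1=0+5=5
ADD r6, r5, r5 → r6=0+0=0
NEG r0 → r0=-(0)=0
ADD r0, r1, r6 → r0=5+0=5
halt.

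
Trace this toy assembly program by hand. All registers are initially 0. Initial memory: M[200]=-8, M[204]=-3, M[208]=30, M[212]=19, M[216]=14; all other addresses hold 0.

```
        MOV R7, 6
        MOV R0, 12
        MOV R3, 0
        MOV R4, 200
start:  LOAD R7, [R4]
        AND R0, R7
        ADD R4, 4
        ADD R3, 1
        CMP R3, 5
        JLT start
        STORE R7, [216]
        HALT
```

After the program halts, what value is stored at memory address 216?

14

R7=6
R0=12
R3=0
R4=200
R7=M[200]=-8
R0=12&(-8)=8
R4=200+4=204
R3=0+1=1
CMP R3, 5  (cmp 1,5)
JLT start: taken
R7=M[204]=-3
R0=8&(-3)=8
R4=204+4=208
R3=1+1=2
CMP R3, 5  (cmp 2,5)
JLT start: taken
R7=M[208]=30
R0=8&30=8
R4=208+4=212
R3=2+1=3
CMP R3, 5  (cmp 3,5)
JLT start: taken
R7=M[212]=19
R0=8&19=0
R4=212+4=216
R3=3+1=4
CMP R3, 5  (cmp 4,5)
JLT start: taken
R7=M[216]=14
R0=0&14=0
R4=216+4=220
R3=4+1=5
CMP R3, 5  (cmp 5,5)
JLT start: not taken
STORE R7, [216] → M[216]=14
halt.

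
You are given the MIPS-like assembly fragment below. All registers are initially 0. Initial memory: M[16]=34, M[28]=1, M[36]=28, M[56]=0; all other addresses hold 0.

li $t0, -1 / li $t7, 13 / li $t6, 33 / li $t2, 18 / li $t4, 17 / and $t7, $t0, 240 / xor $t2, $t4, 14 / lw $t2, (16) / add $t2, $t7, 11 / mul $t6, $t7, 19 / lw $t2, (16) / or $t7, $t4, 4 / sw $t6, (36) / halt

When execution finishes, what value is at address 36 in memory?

$t0=-1
$t7=13
$t6=33
$t2=18
$t4=17
$t7=(-1)&240=240
$t2=17^14=31
$t2=M[16]=34
$t2=240+11=251
$t6=240*19=4560
$t2=M[16]=34
$t7=17|4=21
sw $t6, (36) → M[36]=4560
halt.

4560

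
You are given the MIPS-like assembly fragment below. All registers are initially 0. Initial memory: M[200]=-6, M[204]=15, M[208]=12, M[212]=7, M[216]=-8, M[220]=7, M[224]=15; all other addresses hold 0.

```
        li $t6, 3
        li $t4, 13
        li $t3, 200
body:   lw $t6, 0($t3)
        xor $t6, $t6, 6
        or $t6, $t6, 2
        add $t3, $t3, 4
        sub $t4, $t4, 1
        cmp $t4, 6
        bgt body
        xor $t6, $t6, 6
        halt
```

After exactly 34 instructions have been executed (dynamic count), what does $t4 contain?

9

after li $t6, 3: $t6=3
after li $t4, 13: $t4=13
after li $t3, 200: $t3=200
after lw $t6, 0($t3): $t6=M[200]=-6
after xor $t6, $t6, 6: $t6=(-6)^6=-4
after or $t6, $t6, 2: $t6=(-4)|2=-2
after add $t3, $t3, 4: $t3=200+4=204
after sub $t4, $t4, 1: $t4=13-1=12
cmp $t4, 6  (cmp 12,6)
bgt body: taken
after lw $t6, 0($t3): $t6=M[204]=15
after xor $t6, $t6, 6: $t6=15^6=9
after or $t6, $t6, 2: $t6=9|2=11
after add $t3, $t3, 4: $t3=204+4=208
after sub $t4, $t4, 1: $t4=12-1=11
cmp $t4, 6  (cmp 11,6)
bgt body: taken
after lw $t6, 0($t3): $t6=M[208]=12
after xor $t6, $t6, 6: $t6=12^6=10
after or $t6, $t6, 2: $t6=10|2=10
after add $t3, $t3, 4: $t3=208+4=212
after sub $t4, $t4, 1: $t4=11-1=10
cmp $t4, 6  (cmp 10,6)
bgt body: taken
after lw $t6, 0($t3): $t6=M[212]=7
after xor $t6, $t6, 6: $t6=7^6=1
after or $t6, $t6, 2: $t6=1|2=3
after add $t3, $t3, 4: $t3=212+4=216
after sub $t4, $t4, 1: $t4=10-1=9
cmp $t4, 6  (cmp 9,6)
bgt body: taken
after lw $t6, 0($t3): $t6=M[216]=-8
after xor $t6, $t6, 6: $t6=(-8)^6=-2
after or $t6, $t6, 2: $t6=(-2)|2=-2
After step 34: $t4 = 9.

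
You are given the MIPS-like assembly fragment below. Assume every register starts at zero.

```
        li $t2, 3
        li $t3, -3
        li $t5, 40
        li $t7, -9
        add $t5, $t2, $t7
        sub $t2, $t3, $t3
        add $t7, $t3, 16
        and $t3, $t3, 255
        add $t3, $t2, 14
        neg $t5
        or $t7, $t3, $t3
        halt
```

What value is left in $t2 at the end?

after li $t2, 3: $t2=3
after li $t3, -3: $t3=-3
after li $t5, 40: $t5=40
after li $t7, -9: $t7=-9
after add $t5, $t2, $t7: $t5=3+(-9)=-6
after sub $t2, $t3, $t3: $t2=(-3)-(-3)=0
after add $t7, $t3, 16: $t7=(-3)+16=13
after and $t3, $t3, 255: $t3=(-3)&255=253
after add $t3, $t2, 14: $t3=0+14=14
after neg $t5: $t5=-(-6)=6
after or $t7, $t3, $t3: $t7=14|14=14
halt.

0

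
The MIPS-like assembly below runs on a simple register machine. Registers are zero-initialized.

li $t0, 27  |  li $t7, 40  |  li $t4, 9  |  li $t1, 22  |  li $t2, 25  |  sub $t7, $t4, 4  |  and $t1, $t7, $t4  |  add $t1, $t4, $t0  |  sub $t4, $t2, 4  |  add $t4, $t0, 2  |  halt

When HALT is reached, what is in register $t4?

29

li $t0, 27 → $t0=27
li $t7, 40 → $t7=40
li $t4, 9 → $t4=9
li $t1, 22 → $t1=22
li $t2, 25 → $t2=25
sub $t7, $t4, 4 → $t7=9-4=5
and $t1, $t7, $t4 → $t1=5&9=1
add $t1, $t4, $t0 → $t1=9+27=36
sub $t4, $t2, 4 → $t4=25-4=21
add $t4, $t0, 2 → $t4=27+2=29
halt.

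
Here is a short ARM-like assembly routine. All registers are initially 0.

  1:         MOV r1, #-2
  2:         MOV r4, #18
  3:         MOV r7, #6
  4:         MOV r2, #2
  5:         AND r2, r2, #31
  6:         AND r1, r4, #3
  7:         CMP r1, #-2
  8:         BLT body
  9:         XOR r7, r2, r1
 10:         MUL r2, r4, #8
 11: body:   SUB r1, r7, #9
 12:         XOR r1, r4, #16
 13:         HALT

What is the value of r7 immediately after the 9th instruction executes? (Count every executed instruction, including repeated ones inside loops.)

0

MOV r1, #-2 → r1=-2
MOV r4, #18 → r4=18
MOV r7, #6 → r7=6
MOV r2, #2 → r2=2
AND r2, r2, #31 → r2=2&31=2
AND r1, r4, #3 → r1=18&3=2
CMP r1, #-2  (cmp 2,-2)
BLT body: not taken
XOR r7, r2, r1 → r7=2^2=0
After step 9: r7 = 0.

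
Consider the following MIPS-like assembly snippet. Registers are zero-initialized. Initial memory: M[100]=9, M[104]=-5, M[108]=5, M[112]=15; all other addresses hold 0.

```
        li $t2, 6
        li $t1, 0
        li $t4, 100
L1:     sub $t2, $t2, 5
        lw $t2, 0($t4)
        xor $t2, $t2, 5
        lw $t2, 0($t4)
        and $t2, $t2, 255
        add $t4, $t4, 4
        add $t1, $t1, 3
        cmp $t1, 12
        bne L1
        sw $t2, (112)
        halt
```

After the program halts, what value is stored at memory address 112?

after li $t2, 6: $t2=6
after li $t1, 0: $t1=0
after li $t4, 100: $t4=100
after sub $t2, $t2, 5: $t2=6-5=1
after lw $t2, 0($t4): $t2=M[100]=9
after xor $t2, $t2, 5: $t2=9^5=12
after lw $t2, 0($t4): $t2=M[100]=9
after and $t2, $t2, 255: $t2=9&255=9
after add $t4, $t4, 4: $t4=100+4=104
after add $t1, $t1, 3: $t1=0+3=3
cmp $t1, 12  (cmp 3,12)
bne L1: taken
after sub $t2, $t2, 5: $t2=9-5=4
after lw $t2, 0($t4): $t2=M[104]=-5
after xor $t2, $t2, 5: $t2=(-5)^5=-2
after lw $t2, 0($t4): $t2=M[104]=-5
after and $t2, $t2, 255: $t2=(-5)&255=251
after add $t4, $t4, 4: $t4=104+4=108
after add $t1, $t1, 3: $t1=3+3=6
cmp $t1, 12  (cmp 6,12)
bne L1: taken
after sub $t2, $t2, 5: $t2=251-5=246
after lw $t2, 0($t4): $t2=M[108]=5
after xor $t2, $t2, 5: $t2=5^5=0
after lw $t2, 0($t4): $t2=M[108]=5
after and $t2, $t2, 255: $t2=5&255=5
after add $t4, $t4, 4: $t4=108+4=112
after add $t1, $t1, 3: $t1=6+3=9
cmp $t1, 12  (cmp 9,12)
bne L1: taken
after sub $t2, $t2, 5: $t2=5-5=0
after lw $t2, 0($t4): $t2=M[112]=15
after xor $t2, $t2, 5: $t2=15^5=10
after lw $t2, 0($t4): $t2=M[112]=15
after and $t2, $t2, 255: $t2=15&255=15
after add $t4, $t4, 4: $t4=112+4=116
after add $t1, $t1, 3: $t1=9+3=12
cmp $t1, 12  (cmp 12,12)
bne L1: not taken
sw $t2, (112) → M[112]=15
halt.

15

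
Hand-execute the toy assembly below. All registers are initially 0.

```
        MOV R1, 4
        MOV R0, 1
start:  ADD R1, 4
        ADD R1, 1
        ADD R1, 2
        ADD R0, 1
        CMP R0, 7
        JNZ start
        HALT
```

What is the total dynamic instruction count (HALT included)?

MOV R1, 4 → R1=4
MOV R0, 1 → R0=1
ADD R1, 4 → R1=4+4=8
ADD R1, 1 → R1=8+1=9
ADD R1, 2 → R1=9+2=11
ADD R0, 1 → R0=1+1=2
CMP R0, 7  (cmp 2,7)
JNZ start: taken
ADD R1, 4 → R1=11+4=15
ADD R1, 1 → R1=15+1=16
ADD R1, 2 → R1=16+2=18
ADD R0, 1 → R0=2+1=3
CMP R0, 7  (cmp 3,7)
JNZ start: taken
ADD R1, 4 → R1=18+4=22
ADD R1, 1 → R1=22+1=23
ADD R1, 2 → R1=23+2=25
ADD R0, 1 → R0=3+1=4
CMP R0, 7  (cmp 4,7)
JNZ start: taken
ADD R1, 4 → R1=25+4=29
ADD R1, 1 → R1=29+1=30
ADD R1, 2 → R1=30+2=32
ADD R0, 1 → R0=4+1=5
CMP R0, 7  (cmp 5,7)
JNZ start: taken
ADD R1, 4 → R1=32+4=36
ADD R1, 1 → R1=36+1=37
ADD R1, 2 → R1=37+2=39
ADD R0, 1 → R0=5+1=6
CMP R0, 7  (cmp 6,7)
JNZ start: taken
ADD R1, 4 → R1=39+4=43
ADD R1, 1 → R1=43+1=44
ADD R1, 2 → R1=44+2=46
ADD R0, 1 → R0=6+1=7
CMP R0, 7  (cmp 7,7)
JNZ start: not taken
halt.
Total executed instructions: 39.

39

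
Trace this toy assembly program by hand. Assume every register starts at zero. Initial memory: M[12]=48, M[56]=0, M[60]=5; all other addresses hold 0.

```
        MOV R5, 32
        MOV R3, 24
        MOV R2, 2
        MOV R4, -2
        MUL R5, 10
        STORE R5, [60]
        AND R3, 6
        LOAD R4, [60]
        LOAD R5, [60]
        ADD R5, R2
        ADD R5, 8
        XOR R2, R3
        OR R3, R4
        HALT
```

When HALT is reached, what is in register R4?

320

after MOV R5, 32: R5=32
after MOV R3, 24: R3=24
after MOV R2, 2: R2=2
after MOV R4, -2: R4=-2
after MUL R5, 10: R5=32*10=320
STORE R5, [60] → M[60]=320
after AND R3, 6: R3=24&6=0
after LOAD R4, [60]: R4=M[60]=320
after LOAD R5, [60]: R5=M[60]=320
after ADD R5, R2: R5=320+2=322
after ADD R5, 8: R5=322+8=330
after XOR R2, R3: R2=2^0=2
after OR R3, R4: R3=0|320=320
halt.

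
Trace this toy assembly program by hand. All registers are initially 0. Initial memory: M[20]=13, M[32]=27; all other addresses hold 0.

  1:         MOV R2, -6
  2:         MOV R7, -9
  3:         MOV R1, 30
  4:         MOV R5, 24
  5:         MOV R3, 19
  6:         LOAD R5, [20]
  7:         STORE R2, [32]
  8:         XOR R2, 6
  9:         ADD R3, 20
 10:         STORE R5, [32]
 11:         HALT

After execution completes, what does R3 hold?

MOV R2, -6 → R2=-6
MOV R7, -9 → R7=-9
MOV R1, 30 → R1=30
MOV R5, 24 → R5=24
MOV R3, 19 → R3=19
LOAD R5, [20] → R5=M[20]=13
STORE R2, [32] → M[32]=-6
XOR R2, 6 → R2=(-6)^6=-4
ADD R3, 20 → R3=19+20=39
STORE R5, [32] → M[32]=13
halt.

39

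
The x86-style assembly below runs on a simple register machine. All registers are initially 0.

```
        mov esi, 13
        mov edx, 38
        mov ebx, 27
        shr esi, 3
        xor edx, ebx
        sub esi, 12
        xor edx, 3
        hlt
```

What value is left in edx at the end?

62

after mov esi, 13: esi=13
after mov edx, 38: edx=38
after mov ebx, 27: ebx=27
after shr esi, 3: esi=13>>3=1
after xor edx, ebx: edx=38^27=61
after sub esi, 12: esi=1-12=-11
after xor edx, 3: edx=61^3=62
halt.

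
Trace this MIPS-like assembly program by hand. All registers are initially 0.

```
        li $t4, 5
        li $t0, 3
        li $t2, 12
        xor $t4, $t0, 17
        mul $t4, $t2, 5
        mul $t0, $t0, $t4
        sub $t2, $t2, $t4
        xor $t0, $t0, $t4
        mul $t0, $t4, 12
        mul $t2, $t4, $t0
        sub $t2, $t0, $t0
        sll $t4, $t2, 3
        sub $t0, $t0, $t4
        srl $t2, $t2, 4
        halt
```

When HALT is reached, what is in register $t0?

720

$t4=5
$t0=3
$t2=12
$t4=3^17=18
$t4=12*5=60
$t0=3*60=180
$t2=12-60=-48
$t0=180^60=136
$t0=60*12=720
$t2=60*720=43200
$t2=720-720=0
$t4=0<<3=0
$t0=720-0=720
$t2=0>>4=0
halt.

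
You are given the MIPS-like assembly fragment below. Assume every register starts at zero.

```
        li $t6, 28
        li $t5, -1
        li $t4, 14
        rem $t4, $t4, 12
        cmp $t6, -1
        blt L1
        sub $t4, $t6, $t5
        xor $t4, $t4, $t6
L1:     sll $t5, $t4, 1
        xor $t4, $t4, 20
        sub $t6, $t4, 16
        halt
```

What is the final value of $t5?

2

$t6=28
$t5=-1
$t4=14
$t4=14%12=2
cmp $t6, -1  (cmp 28,-1)
blt L1: not taken
$t4=28-(-1)=29
$t4=29^28=1
$t5=1<<1=2
$t4=1^20=21
$t6=21-16=5
halt.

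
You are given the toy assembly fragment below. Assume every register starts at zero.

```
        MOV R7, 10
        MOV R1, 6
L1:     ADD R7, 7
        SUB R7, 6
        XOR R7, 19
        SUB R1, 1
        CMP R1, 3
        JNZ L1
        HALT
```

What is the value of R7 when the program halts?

24

MOV R7, 10 → R7=10
MOV R1, 6 → R1=6
ADD R7, 7 → R7=10+7=17
SUB R7, 6 → R7=17-6=11
XOR R7, 19 → R7=11^19=24
SUB R1, 1 → R1=6-1=5
CMP R1, 3  (cmp 5,3)
JNZ L1: taken
ADD R7, 7 → R7=24+7=31
SUB R7, 6 → R7=31-6=25
XOR R7, 19 → R7=25^19=10
SUB R1, 1 → R1=5-1=4
CMP R1, 3  (cmp 4,3)
JNZ L1: taken
ADD R7, 7 → R7=10+7=17
SUB R7, 6 → R7=17-6=11
XOR R7, 19 → R7=11^19=24
SUB R1, 1 → R1=4-1=3
CMP R1, 3  (cmp 3,3)
JNZ L1: not taken
halt.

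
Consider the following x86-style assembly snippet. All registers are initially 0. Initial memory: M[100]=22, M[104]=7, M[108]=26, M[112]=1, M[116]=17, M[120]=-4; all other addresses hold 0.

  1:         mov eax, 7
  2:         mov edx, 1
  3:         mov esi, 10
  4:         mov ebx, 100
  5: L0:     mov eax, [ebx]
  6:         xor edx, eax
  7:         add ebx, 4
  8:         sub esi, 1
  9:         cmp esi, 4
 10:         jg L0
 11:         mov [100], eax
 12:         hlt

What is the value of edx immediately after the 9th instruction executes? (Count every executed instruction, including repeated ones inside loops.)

23

eax=7
edx=1
esi=10
ebx=100
eax=M[100]=22
edx=1^22=23
ebx=100+4=104
esi=10-1=9
cmp esi, 4  (cmp 9,4)
After step 9: edx = 23.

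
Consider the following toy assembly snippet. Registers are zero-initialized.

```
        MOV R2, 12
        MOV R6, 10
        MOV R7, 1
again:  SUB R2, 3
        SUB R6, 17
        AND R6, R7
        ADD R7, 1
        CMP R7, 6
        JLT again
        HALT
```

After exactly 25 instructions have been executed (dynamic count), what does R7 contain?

5

after MOV R2, 12: R2=12
after MOV R6, 10: R6=10
after MOV R7, 1: R7=1
after SUB R2, 3: R2=12-3=9
after SUB R6, 17: R6=10-17=-7
after AND R6, R7: R6=(-7)&1=1
after ADD R7, 1: R7=1+1=2
CMP R7, 6  (cmp 2,6)
JLT again: taken
after SUB R2, 3: R2=9-3=6
after SUB R6, 17: R6=1-17=-16
after AND R6, R7: R6=(-16)&2=0
after ADD R7, 1: R7=2+1=3
CMP R7, 6  (cmp 3,6)
JLT again: taken
after SUB R2, 3: R2=6-3=3
after SUB R6, 17: R6=0-17=-17
after AND R6, R7: R6=(-17)&3=3
after ADD R7, 1: R7=3+1=4
CMP R7, 6  (cmp 4,6)
JLT again: taken
after SUB R2, 3: R2=3-3=0
after SUB R6, 17: R6=3-17=-14
after AND R6, R7: R6=(-14)&4=0
after ADD R7, 1: R7=4+1=5
After step 25: R7 = 5.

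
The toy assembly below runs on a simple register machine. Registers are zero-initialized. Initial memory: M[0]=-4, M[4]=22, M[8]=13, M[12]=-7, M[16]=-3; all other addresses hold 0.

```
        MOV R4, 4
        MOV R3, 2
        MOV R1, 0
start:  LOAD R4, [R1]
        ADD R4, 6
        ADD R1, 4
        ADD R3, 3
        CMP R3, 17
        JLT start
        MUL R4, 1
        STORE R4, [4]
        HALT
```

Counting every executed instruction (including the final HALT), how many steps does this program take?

after MOV R4, 4: R4=4
after MOV R3, 2: R3=2
after MOV R1, 0: R1=0
after LOAD R4, [R1]: R4=M[0]=-4
after ADD R4, 6: R4=(-4)+6=2
after ADD R1, 4: R1=0+4=4
after ADD R3, 3: R3=2+3=5
CMP R3, 17  (cmp 5,17)
JLT start: taken
after LOAD R4, [R1]: R4=M[4]=22
after ADD R4, 6: R4=22+6=28
after ADD R1, 4: R1=4+4=8
after ADD R3, 3: R3=5+3=8
CMP R3, 17  (cmp 8,17)
JLT start: taken
after LOAD R4, [R1]: R4=M[8]=13
after ADD R4, 6: R4=13+6=19
after ADD R1, 4: R1=8+4=12
after ADD R3, 3: R3=8+3=11
CMP R3, 17  (cmp 11,17)
JLT start: taken
after LOAD R4, [R1]: R4=M[12]=-7
after ADD R4, 6: R4=(-7)+6=-1
after ADD R1, 4: R1=12+4=16
after ADD R3, 3: R3=11+3=14
CMP R3, 17  (cmp 14,17)
JLT start: taken
after LOAD R4, [R1]: R4=M[16]=-3
after ADD R4, 6: R4=(-3)+6=3
after ADD R1, 4: R1=16+4=20
after ADD R3, 3: R3=14+3=17
CMP R3, 17  (cmp 17,17)
JLT start: not taken
after MUL R4, 1: R4=3*1=3
STORE R4, [4] → M[4]=3
halt.
Total executed instructions: 36.

36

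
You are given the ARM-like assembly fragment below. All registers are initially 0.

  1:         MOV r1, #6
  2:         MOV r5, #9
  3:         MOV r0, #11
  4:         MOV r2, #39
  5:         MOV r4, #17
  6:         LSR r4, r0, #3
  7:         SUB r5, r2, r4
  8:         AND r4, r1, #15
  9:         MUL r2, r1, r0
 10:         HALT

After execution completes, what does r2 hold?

66

r1=6
r5=9
r0=11
r2=39
r4=17
r4=11>>3=1
r5=39-1=38
r4=6&15=6
r2=6*11=66
halt.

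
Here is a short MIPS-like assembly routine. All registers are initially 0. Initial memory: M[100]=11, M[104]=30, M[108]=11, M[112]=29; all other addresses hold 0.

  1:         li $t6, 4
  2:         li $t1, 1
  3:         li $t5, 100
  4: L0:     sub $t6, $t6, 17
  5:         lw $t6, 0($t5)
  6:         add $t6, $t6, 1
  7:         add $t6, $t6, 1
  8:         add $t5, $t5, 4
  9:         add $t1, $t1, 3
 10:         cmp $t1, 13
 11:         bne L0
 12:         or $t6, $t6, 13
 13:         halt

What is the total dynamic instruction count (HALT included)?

37

after li $t6, 4: $t6=4
after li $t1, 1: $t1=1
after li $t5, 100: $t5=100
after sub $t6, $t6, 17: $t6=4-17=-13
after lw $t6, 0($t5): $t6=M[100]=11
after add $t6, $t6, 1: $t6=11+1=12
after add $t6, $t6, 1: $t6=12+1=13
after add $t5, $t5, 4: $t5=100+4=104
after add $t1, $t1, 3: $t1=1+3=4
cmp $t1, 13  (cmp 4,13)
bne L0: taken
after sub $t6, $t6, 17: $t6=13-17=-4
after lw $t6, 0($t5): $t6=M[104]=30
after add $t6, $t6, 1: $t6=30+1=31
after add $t6, $t6, 1: $t6=31+1=32
after add $t5, $t5, 4: $t5=104+4=108
after add $t1, $t1, 3: $t1=4+3=7
cmp $t1, 13  (cmp 7,13)
bne L0: taken
after sub $t6, $t6, 17: $t6=32-17=15
after lw $t6, 0($t5): $t6=M[108]=11
after add $t6, $t6, 1: $t6=11+1=12
after add $t6, $t6, 1: $t6=12+1=13
after add $t5, $t5, 4: $t5=108+4=112
after add $t1, $t1, 3: $t1=7+3=10
cmp $t1, 13  (cmp 10,13)
bne L0: taken
after sub $t6, $t6, 17: $t6=13-17=-4
after lw $t6, 0($t5): $t6=M[112]=29
after add $t6, $t6, 1: $t6=29+1=30
after add $t6, $t6, 1: $t6=30+1=31
after add $t5, $t5, 4: $t5=112+4=116
after add $t1, $t1, 3: $t1=10+3=13
cmp $t1, 13  (cmp 13,13)
bne L0: not taken
after or $t6, $t6, 13: $t6=31|13=31
halt.
Total executed instructions: 37.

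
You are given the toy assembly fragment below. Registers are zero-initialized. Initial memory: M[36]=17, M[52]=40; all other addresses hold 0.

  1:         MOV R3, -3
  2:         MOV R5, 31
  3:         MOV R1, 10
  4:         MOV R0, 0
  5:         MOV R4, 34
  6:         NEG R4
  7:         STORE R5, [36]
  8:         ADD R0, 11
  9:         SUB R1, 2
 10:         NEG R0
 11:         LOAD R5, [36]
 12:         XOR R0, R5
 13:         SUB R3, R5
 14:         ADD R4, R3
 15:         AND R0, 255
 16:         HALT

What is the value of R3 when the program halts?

-34

MOV R3, -3 → R3=-3
MOV R5, 31 → R5=31
MOV R1, 10 → R1=10
MOV R0, 0 → R0=0
MOV R4, 34 → R4=34
NEG R4 → R4=-(34)=-34
STORE R5, [36] → M[36]=31
ADD R0, 11 → R0=0+11=11
SUB R1, 2 → R1=10-2=8
NEG R0 → R0=-(11)=-11
LOAD R5, [36] → R5=M[36]=31
XOR R0, R5 → R0=(-11)^31=-22
SUB R3, R5 → R3=(-3)-31=-34
ADD R4, R3 → R4=(-34)+(-34)=-68
AND R0, 255 → R0=(-22)&255=234
halt.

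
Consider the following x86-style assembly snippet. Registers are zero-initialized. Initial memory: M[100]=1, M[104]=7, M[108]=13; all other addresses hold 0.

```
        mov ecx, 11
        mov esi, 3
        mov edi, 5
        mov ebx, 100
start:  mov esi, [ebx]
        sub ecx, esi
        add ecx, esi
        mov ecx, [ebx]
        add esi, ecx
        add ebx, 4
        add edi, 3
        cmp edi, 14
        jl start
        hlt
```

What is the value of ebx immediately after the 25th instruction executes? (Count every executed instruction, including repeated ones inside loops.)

mov ecx, 11 → ecx=11
mov esi, 3 → esi=3
mov edi, 5 → edi=5
mov ebx, 100 → ebx=100
mov esi, [ebx] → esi=M[100]=1
sub ecx, esi → ecx=11-1=10
add ecx, esi → ecx=10+1=11
mov ecx, [ebx] → ecx=M[100]=1
add esi, ecx → esi=1+1=2
add ebx, 4 → ebx=100+4=104
add edi, 3 → edi=5+3=8
cmp edi, 14  (cmp 8,14)
jl start: taken
mov esi, [ebx] → esi=M[104]=7
sub ecx, esi → ecx=1-7=-6
add ecx, esi → ecx=(-6)+7=1
mov ecx, [ebx] → ecx=M[104]=7
add esi, ecx → esi=7+7=14
add ebx, 4 → ebx=104+4=108
add edi, 3 → edi=8+3=11
cmp edi, 14  (cmp 11,14)
jl start: taken
mov esi, [ebx] → esi=M[108]=13
sub ecx, esi → ecx=7-13=-6
add ecx, esi → ecx=(-6)+13=7
After step 25: ebx = 108.

108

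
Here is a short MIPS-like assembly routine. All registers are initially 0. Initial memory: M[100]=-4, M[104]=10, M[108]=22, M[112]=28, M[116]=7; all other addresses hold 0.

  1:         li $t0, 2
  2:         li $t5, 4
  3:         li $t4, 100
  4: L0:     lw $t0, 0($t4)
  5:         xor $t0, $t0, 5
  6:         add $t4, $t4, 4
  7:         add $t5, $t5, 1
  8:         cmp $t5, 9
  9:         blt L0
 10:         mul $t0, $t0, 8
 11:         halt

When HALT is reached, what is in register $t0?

$t0=2
$t5=4
$t4=100
$t0=M[100]=-4
$t0=(-4)^5=-7
$t4=100+4=104
$t5=4+1=5
cmp $t5, 9  (cmp 5,9)
blt L0: taken
$t0=M[104]=10
$t0=10^5=15
$t4=104+4=108
$t5=5+1=6
cmp $t5, 9  (cmp 6,9)
blt L0: taken
$t0=M[108]=22
$t0=22^5=19
$t4=108+4=112
$t5=6+1=7
cmp $t5, 9  (cmp 7,9)
blt L0: taken
$t0=M[112]=28
$t0=28^5=25
$t4=112+4=116
$t5=7+1=8
cmp $t5, 9  (cmp 8,9)
blt L0: taken
$t0=M[116]=7
$t0=7^5=2
$t4=116+4=120
$t5=8+1=9
cmp $t5, 9  (cmp 9,9)
blt L0: not taken
$t0=2*8=16
halt.

16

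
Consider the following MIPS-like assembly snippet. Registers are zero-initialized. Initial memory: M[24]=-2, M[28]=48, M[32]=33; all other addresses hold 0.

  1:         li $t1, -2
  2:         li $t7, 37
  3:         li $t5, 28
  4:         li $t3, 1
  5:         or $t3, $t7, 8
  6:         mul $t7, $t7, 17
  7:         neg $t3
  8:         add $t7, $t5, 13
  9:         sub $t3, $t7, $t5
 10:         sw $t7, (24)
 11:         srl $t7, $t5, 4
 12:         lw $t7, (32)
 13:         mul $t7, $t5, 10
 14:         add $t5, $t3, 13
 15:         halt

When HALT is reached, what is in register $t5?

26

after li $t1, -2: $t1=-2
after li $t7, 37: $t7=37
after li $t5, 28: $t5=28
after li $t3, 1: $t3=1
after or $t3, $t7, 8: $t3=37|8=45
after mul $t7, $t7, 17: $t7=37*17=629
after neg $t3: $t3=-(45)=-45
after add $t7, $t5, 13: $t7=28+13=41
after sub $t3, $t7, $t5: $t3=41-28=13
sw $t7, (24) → M[24]=41
after srl $t7, $t5, 4: $t7=28>>4=1
after lw $t7, (32): $t7=M[32]=33
after mul $t7, $t5, 10: $t7=28*10=280
after add $t5, $t3, 13: $t5=13+13=26
halt.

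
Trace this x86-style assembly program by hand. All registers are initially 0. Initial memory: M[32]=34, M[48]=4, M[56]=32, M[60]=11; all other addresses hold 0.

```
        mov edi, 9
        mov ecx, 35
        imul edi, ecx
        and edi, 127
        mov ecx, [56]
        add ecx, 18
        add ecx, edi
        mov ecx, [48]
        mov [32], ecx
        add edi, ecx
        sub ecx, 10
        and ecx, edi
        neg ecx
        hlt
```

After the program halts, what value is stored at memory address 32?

4

mov edi, 9 → edi=9
mov ecx, 35 → ecx=35
imul edi, ecx → edi=9*35=315
and edi, 127 → edi=315&127=59
mov ecx, [56] → ecx=M[56]=32
add ecx, 18 → ecx=32+18=50
add ecx, edi → ecx=50+59=109
mov ecx, [48] → ecx=M[48]=4
mov [32], ecx → M[32]=4
add edi, ecx → edi=59+4=63
sub ecx, 10 → ecx=4-10=-6
and ecx, edi → ecx=(-6)&63=58
neg ecx → ecx=-(58)=-58
halt.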